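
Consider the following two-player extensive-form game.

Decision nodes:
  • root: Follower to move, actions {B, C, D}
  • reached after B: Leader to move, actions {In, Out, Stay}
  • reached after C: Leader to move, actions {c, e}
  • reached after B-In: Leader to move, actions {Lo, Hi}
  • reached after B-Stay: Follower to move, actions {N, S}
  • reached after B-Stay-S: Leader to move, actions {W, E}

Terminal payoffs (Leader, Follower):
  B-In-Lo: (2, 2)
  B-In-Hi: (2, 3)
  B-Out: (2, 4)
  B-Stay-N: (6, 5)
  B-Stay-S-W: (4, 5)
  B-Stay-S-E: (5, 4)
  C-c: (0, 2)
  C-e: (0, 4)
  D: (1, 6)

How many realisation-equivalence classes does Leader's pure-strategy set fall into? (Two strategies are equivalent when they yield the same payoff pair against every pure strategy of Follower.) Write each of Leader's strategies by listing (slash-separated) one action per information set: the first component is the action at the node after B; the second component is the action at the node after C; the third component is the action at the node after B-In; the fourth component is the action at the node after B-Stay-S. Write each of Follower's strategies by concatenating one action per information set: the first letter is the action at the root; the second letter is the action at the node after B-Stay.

10

Leader has 24 pure strategies: In/c/Lo/W, In/c/Lo/E, In/c/Hi/W, In/c/Hi/E, In/e/Lo/W, In/e/Lo/E, In/e/Hi/W, In/e/Hi/E, Out/c/Lo/W, Out/c/Lo/E, Out/c/Hi/W, Out/c/Hi/E, Out/e/Lo/W, Out/e/Lo/E, Out/e/Hi/W, Out/e/Hi/E, Stay/c/Lo/W, Stay/c/Lo/E, Stay/c/Hi/W, Stay/c/Hi/E, Stay/e/Lo/W, Stay/e/Lo/E, Stay/e/Hi/W, Stay/e/Hi/E. Columns: BN, BS, CN, CS, DN, DS.
{In/c/Lo/W, In/c/Lo/E} → row (2,2) (2,2) (0,2) (0,2) (1,6) (1,6)
{In/c/Hi/W, In/c/Hi/E} → row (2,3) (2,3) (0,2) (0,2) (1,6) (1,6)
{In/e/Lo/W, In/e/Lo/E} → row (2,2) (2,2) (0,4) (0,4) (1,6) (1,6)
{In/e/Hi/W, In/e/Hi/E} → row (2,3) (2,3) (0,4) (0,4) (1,6) (1,6)
{Out/c/Lo/W, Out/c/Lo/E, Out/c/Hi/W, Out/c/Hi/E} → row (2,4) (2,4) (0,2) (0,2) (1,6) (1,6)
{Out/e/Lo/W, Out/e/Lo/E, Out/e/Hi/W, Out/e/Hi/E} → row (2,4) (2,4) (0,4) (0,4) (1,6) (1,6)
{Stay/c/Lo/W, Stay/c/Hi/W} → row (6,5) (4,5) (0,2) (0,2) (1,6) (1,6)
{Stay/c/Lo/E, Stay/c/Hi/E} → row (6,5) (5,4) (0,2) (0,2) (1,6) (1,6)
{Stay/e/Lo/W, Stay/e/Hi/W} → row (6,5) (4,5) (0,4) (0,4) (1,6) (1,6)
{Stay/e/Lo/E, Stay/e/Hi/E} → row (6,5) (5,4) (0,4) (0,4) (1,6) (1,6)
That's 10 distinct rows out of 24 strategies.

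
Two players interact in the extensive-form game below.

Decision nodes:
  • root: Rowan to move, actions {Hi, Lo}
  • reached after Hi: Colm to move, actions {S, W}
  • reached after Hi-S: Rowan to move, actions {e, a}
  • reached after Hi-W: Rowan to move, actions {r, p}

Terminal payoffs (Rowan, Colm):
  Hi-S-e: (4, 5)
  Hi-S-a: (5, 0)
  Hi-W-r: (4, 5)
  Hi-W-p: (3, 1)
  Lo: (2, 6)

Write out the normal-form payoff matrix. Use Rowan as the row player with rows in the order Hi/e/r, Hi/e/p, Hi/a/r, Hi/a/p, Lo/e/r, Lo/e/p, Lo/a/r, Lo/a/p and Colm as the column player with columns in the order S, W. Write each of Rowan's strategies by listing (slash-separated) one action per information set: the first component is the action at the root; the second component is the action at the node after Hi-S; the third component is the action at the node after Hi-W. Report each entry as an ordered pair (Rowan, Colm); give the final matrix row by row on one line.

Row Hi/e/r: S→(4,5), W→(4,5)
Row Hi/e/p: S→(4,5), W→(3,1)
Row Hi/a/r: S→(5,0), W→(4,5)
Row Hi/a/p: S→(5,0), W→(3,1)
Row Lo/e/r: S→(2,6), W→(2,6)
Row Lo/e/p: S→(2,6), W→(2,6)
Row Lo/a/r: S→(2,6), W→(2,6)
Row Lo/a/p: S→(2,6), W→(2,6)

Hi/e/r: (4,5) (4,5) | Hi/e/p: (4,5) (3,1) | Hi/a/r: (5,0) (4,5) | Hi/a/p: (5,0) (3,1) | Lo/e/r: (2,6) (2,6) | Lo/e/p: (2,6) (2,6) | Lo/a/r: (2,6) (2,6) | Lo/a/p: (2,6) (2,6)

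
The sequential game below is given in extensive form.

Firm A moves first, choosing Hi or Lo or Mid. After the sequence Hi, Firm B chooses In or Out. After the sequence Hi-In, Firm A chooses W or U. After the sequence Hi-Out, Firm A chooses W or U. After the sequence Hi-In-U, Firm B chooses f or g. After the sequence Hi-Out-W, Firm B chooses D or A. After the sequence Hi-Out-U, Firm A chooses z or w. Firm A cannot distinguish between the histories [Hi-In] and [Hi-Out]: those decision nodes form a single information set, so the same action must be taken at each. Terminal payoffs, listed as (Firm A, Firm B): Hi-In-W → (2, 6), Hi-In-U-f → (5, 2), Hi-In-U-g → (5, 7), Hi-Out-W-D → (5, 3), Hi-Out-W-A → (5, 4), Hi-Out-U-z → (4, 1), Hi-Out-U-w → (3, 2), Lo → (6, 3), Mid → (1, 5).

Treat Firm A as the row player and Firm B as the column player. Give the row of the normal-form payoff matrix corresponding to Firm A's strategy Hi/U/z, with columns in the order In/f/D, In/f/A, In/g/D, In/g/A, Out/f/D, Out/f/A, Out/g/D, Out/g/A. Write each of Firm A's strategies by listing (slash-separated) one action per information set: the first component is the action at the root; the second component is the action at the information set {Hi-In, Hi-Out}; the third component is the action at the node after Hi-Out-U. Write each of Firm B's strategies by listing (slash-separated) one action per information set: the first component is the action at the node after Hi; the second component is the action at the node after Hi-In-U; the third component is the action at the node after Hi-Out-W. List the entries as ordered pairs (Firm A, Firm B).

(5,2) (5,2) (5,7) (5,7) (4,1) (4,1) (4,1) (4,1)

vs In/f/D: Firm A plays Hi → Firm B plays In at [Hi] → Firm A plays U at [Hi-In] → Firm B plays f at [Hi-In-U] → (5, 2)
vs In/f/A: Firm A plays Hi → Firm B plays In at [Hi] → Firm A plays U at [Hi-In] → Firm B plays f at [Hi-In-U] → (5, 2)
vs In/g/D: Firm A plays Hi → Firm B plays In at [Hi] → Firm A plays U at [Hi-In] → Firm B plays g at [Hi-In-U] → (5, 7)
vs In/g/A: Firm A plays Hi → Firm B plays In at [Hi] → Firm A plays U at [Hi-In] → Firm B plays g at [Hi-In-U] → (5, 7)
vs Out/f/D: Firm A plays Hi → Firm B plays Out at [Hi] → Firm A plays U at [Hi-Out] → Firm A plays z at [Hi-Out-U] → (4, 1)
vs Out/f/A: Firm A plays Hi → Firm B plays Out at [Hi] → Firm A plays U at [Hi-Out] → Firm A plays z at [Hi-Out-U] → (4, 1)
vs Out/g/D: Firm A plays Hi → Firm B plays Out at [Hi] → Firm A plays U at [Hi-Out] → Firm A plays z at [Hi-Out-U] → (4, 1)
vs Out/g/A: Firm A plays Hi → Firm B plays Out at [Hi] → Firm A plays U at [Hi-Out] → Firm A plays z at [Hi-Out-U] → (4, 1)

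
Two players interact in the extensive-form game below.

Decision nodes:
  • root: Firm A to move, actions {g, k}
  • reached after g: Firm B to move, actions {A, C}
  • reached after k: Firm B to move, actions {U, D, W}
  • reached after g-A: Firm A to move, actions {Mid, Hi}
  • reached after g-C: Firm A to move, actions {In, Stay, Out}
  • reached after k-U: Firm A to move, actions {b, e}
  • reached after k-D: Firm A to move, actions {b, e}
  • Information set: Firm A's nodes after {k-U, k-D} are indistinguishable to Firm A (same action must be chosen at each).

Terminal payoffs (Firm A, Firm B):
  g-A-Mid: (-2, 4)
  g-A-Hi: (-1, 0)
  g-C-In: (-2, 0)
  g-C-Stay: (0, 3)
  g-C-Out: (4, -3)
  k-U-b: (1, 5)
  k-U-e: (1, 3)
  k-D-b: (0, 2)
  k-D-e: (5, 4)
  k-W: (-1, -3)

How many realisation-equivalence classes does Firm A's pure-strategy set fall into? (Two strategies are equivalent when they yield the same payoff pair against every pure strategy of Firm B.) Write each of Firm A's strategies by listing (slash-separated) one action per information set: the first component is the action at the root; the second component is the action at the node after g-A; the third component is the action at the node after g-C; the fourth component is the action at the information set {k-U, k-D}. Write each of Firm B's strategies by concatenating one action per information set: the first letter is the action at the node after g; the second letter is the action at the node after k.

Firm A has 24 pure strategies: g/Mid/In/b, g/Mid/In/e, g/Mid/Stay/b, g/Mid/Stay/e, g/Mid/Out/b, g/Mid/Out/e, g/Hi/In/b, g/Hi/In/e, g/Hi/Stay/b, g/Hi/Stay/e, g/Hi/Out/b, g/Hi/Out/e, k/Mid/In/b, k/Mid/In/e, k/Mid/Stay/b, k/Mid/Stay/e, k/Mid/Out/b, k/Mid/Out/e, k/Hi/In/b, k/Hi/In/e, k/Hi/Stay/b, k/Hi/Stay/e, k/Hi/Out/b, k/Hi/Out/e. Columns: AU, AD, AW, CU, CD, CW.
{g/Mid/In/b, g/Mid/In/e} → row (-2,4) (-2,4) (-2,4) (-2,0) (-2,0) (-2,0)
{g/Mid/Stay/b, g/Mid/Stay/e} → row (-2,4) (-2,4) (-2,4) (0,3) (0,3) (0,3)
{g/Mid/Out/b, g/Mid/Out/e} → row (-2,4) (-2,4) (-2,4) (4,-3) (4,-3) (4,-3)
{g/Hi/In/b, g/Hi/In/e} → row (-1,0) (-1,0) (-1,0) (-2,0) (-2,0) (-2,0)
{g/Hi/Stay/b, g/Hi/Stay/e} → row (-1,0) (-1,0) (-1,0) (0,3) (0,3) (0,3)
{g/Hi/Out/b, g/Hi/Out/e} → row (-1,0) (-1,0) (-1,0) (4,-3) (4,-3) (4,-3)
{k/Mid/In/b, k/Mid/Stay/b, k/Mid/Out/b, k/Hi/In/b, k/Hi/Stay/b, k/Hi/Out/b} → row (1,5) (0,2) (-1,-3) (1,5) (0,2) (-1,-3)
{k/Mid/In/e, k/Mid/Stay/e, k/Mid/Out/e, k/Hi/In/e, k/Hi/Stay/e, k/Hi/Out/e} → row (1,3) (5,4) (-1,-3) (1,3) (5,4) (-1,-3)
That's 8 distinct rows out of 24 strategies.

8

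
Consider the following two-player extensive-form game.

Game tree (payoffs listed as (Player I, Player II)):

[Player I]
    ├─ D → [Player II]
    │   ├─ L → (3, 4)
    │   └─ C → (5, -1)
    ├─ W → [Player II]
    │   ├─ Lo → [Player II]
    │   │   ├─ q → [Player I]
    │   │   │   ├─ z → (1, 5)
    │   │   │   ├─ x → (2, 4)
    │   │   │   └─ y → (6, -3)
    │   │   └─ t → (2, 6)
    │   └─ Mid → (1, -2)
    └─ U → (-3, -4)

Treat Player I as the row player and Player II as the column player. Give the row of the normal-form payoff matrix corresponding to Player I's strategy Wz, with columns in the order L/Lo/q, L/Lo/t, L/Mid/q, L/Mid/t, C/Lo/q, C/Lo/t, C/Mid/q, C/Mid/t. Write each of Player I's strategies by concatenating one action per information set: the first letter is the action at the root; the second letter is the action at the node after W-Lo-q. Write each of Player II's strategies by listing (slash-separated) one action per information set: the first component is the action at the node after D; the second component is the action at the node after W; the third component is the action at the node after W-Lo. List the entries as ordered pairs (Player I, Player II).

vs L/Lo/q: Player I plays W → Player II plays Lo at [W] → Player II plays q at [W-Lo] → Player I plays z at [W-Lo-q] → (1, 5)
vs L/Lo/t: Player I plays W → Player II plays Lo at [W] → Player II plays t at [W-Lo] → (2, 6)
vs L/Mid/q: Player I plays W → Player II plays Mid at [W] → (1, -2)
vs L/Mid/t: Player I plays W → Player II plays Mid at [W] → (1, -2)
vs C/Lo/q: Player I plays W → Player II plays Lo at [W] → Player II plays q at [W-Lo] → Player I plays z at [W-Lo-q] → (1, 5)
vs C/Lo/t: Player I plays W → Player II plays Lo at [W] → Player II plays t at [W-Lo] → (2, 6)
vs C/Mid/q: Player I plays W → Player II plays Mid at [W] → (1, -2)
vs C/Mid/t: Player I plays W → Player II plays Mid at [W] → (1, -2)

(1,5) (2,6) (1,-2) (1,-2) (1,5) (2,6) (1,-2) (1,-2)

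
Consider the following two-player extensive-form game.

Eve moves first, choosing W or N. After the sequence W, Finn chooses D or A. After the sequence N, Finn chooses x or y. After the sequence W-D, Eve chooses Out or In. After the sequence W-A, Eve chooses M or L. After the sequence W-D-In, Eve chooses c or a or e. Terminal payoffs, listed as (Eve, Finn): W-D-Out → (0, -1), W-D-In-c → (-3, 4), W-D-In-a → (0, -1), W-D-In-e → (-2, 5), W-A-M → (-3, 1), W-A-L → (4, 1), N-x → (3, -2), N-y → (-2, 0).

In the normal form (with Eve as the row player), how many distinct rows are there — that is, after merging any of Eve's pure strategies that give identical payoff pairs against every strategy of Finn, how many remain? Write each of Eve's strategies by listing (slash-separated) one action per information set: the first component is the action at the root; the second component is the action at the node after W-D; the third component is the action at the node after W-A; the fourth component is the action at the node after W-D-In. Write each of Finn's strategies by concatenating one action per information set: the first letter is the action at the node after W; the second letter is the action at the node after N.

Eve has 24 pure strategies: W/Out/M/c, W/Out/M/a, W/Out/M/e, W/Out/L/c, W/Out/L/a, W/Out/L/e, W/In/M/c, W/In/M/a, W/In/M/e, W/In/L/c, W/In/L/a, W/In/L/e, N/Out/M/c, N/Out/M/a, N/Out/M/e, N/Out/L/c, N/Out/L/a, N/Out/L/e, N/In/M/c, N/In/M/a, N/In/M/e, N/In/L/c, N/In/L/a, N/In/L/e. Columns: Dx, Dy, Ax, Ay.
{W/Out/M/c, W/Out/M/a, W/Out/M/e, W/In/M/a} → row (0,-1) (0,-1) (-3,1) (-3,1)
{W/Out/L/c, W/Out/L/a, W/Out/L/e, W/In/L/a} → row (0,-1) (0,-1) (4,1) (4,1)
{W/In/M/c} → row (-3,4) (-3,4) (-3,1) (-3,1)
{W/In/M/e} → row (-2,5) (-2,5) (-3,1) (-3,1)
{W/In/L/c} → row (-3,4) (-3,4) (4,1) (4,1)
{W/In/L/e} → row (-2,5) (-2,5) (4,1) (4,1)
{N/Out/M/c, N/Out/M/a, N/Out/M/e, N/Out/L/c, N/Out/L/a, N/Out/L/e, N/In/M/c, N/In/M/a, N/In/M/e, N/In/L/c, N/In/L/a, N/In/L/e} → row (3,-2) (-2,0) (3,-2) (-2,0)
That's 7 distinct rows out of 24 strategies.

7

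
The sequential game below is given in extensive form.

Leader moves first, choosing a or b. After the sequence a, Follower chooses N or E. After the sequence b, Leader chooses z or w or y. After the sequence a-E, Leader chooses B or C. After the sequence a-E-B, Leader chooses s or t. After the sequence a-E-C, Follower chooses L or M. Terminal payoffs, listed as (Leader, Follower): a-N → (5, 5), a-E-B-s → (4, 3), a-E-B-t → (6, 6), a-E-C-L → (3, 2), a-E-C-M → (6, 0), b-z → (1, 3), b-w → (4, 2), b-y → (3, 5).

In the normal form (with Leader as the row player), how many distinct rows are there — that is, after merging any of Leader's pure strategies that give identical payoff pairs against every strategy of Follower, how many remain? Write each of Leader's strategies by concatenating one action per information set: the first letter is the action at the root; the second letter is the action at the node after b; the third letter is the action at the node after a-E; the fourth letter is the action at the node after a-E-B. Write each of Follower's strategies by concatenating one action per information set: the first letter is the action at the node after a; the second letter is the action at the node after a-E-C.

Leader has 24 pure strategies: azBs, azBt, azCs, azCt, awBs, awBt, awCs, awCt, ayBs, ayBt, ayCs, ayCt, bzBs, bzBt, bzCs, bzCt, bwBs, bwBt, bwCs, bwCt, byBs, byBt, byCs, byCt. Columns: NL, NM, EL, EM.
{azBs, awBs, ayBs} → row (5,5) (5,5) (4,3) (4,3)
{azBt, awBt, ayBt} → row (5,5) (5,5) (6,6) (6,6)
{azCs, azCt, awCs, awCt, ayCs, ayCt} → row (5,5) (5,5) (3,2) (6,0)
{bzBs, bzBt, bzCs, bzCt} → row (1,3) (1,3) (1,3) (1,3)
{bwBs, bwBt, bwCs, bwCt} → row (4,2) (4,2) (4,2) (4,2)
{byBs, byBt, byCs, byCt} → row (3,5) (3,5) (3,5) (3,5)
That's 6 distinct rows out of 24 strategies.

6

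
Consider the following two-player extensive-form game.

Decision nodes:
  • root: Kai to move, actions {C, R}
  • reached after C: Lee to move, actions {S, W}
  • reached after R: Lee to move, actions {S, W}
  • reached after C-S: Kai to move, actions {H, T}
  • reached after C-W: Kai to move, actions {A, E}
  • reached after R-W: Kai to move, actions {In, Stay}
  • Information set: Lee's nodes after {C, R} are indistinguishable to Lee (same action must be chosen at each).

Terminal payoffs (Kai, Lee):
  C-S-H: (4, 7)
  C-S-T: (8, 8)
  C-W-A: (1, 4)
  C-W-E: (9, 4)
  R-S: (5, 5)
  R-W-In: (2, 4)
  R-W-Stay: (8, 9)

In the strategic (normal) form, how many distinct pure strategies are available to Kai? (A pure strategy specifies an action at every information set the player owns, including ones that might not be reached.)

16

Kai owns the root with actions {C, R} — two choices.
Kai owns the node after C-S with actions {H, T} — two choices.
Kai owns the node after C-W with actions {A, E} — two choices.
Kai owns the node after R-W with actions {In, Stay} — two choices.
A pure strategy fixes one action at each information set independently, so the count is the product 2 × 2 × 2 × 2 = 16.
(For reference, Lee has 2 pure strategies, giving a 16×2 normal-form matrix.)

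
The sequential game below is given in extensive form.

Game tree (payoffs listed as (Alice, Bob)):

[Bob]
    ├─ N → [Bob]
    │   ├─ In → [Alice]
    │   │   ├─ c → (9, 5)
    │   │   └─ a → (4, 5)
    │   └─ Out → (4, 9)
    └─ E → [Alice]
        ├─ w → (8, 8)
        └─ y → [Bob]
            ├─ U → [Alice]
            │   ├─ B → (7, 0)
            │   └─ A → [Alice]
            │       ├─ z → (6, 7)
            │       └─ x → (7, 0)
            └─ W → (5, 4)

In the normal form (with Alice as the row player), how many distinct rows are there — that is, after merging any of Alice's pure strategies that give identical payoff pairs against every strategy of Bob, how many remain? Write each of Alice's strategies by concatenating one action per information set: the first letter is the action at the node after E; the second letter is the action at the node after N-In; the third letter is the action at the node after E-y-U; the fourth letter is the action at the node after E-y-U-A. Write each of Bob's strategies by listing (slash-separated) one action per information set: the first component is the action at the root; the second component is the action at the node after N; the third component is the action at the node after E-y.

6

Alice has 16 pure strategies: wcBz, wcBx, wcAz, wcAx, waBz, waBx, waAz, waAx, ycBz, ycBx, ycAz, ycAx, yaBz, yaBx, yaAz, yaAx. Columns: N/In/U, N/In/W, N/Out/U, N/Out/W, E/In/U, E/In/W, E/Out/U, E/Out/W.
{wcBz, wcBx, wcAz, wcAx} → row (9,5) (9,5) (4,9) (4,9) (8,8) (8,8) (8,8) (8,8)
{waBz, waBx, waAz, waAx} → row (4,5) (4,5) (4,9) (4,9) (8,8) (8,8) (8,8) (8,8)
{ycBz, ycBx, ycAx} → row (9,5) (9,5) (4,9) (4,9) (7,0) (5,4) (7,0) (5,4)
{ycAz} → row (9,5) (9,5) (4,9) (4,9) (6,7) (5,4) (6,7) (5,4)
{yaBz, yaBx, yaAx} → row (4,5) (4,5) (4,9) (4,9) (7,0) (5,4) (7,0) (5,4)
{yaAz} → row (4,5) (4,5) (4,9) (4,9) (6,7) (5,4) (6,7) (5,4)
That's 6 distinct rows out of 16 strategies.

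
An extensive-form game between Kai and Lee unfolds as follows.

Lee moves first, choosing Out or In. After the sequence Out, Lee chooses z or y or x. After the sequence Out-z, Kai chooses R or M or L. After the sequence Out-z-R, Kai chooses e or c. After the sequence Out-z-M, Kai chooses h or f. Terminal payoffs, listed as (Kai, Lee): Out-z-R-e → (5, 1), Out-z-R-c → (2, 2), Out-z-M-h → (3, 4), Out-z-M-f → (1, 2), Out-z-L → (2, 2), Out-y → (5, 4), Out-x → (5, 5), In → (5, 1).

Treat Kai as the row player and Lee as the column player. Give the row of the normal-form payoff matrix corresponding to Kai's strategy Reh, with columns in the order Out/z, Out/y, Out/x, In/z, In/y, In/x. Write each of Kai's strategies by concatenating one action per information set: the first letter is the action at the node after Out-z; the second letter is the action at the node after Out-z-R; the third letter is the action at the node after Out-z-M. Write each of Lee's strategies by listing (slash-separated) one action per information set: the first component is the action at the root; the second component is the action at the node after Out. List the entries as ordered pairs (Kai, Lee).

(5,1) (5,4) (5,5) (5,1) (5,1) (5,1)

vs Out/z: Lee plays Out → Lee plays z at [Out] → Kai plays R at [Out-z] → Kai plays e at [Out-z-R] → (5, 1)
vs Out/y: Lee plays Out → Lee plays y at [Out] → (5, 4)
vs Out/x: Lee plays Out → Lee plays x at [Out] → (5, 5)
vs In/z: Lee plays In → (5, 1)
vs In/y: Lee plays In → (5, 1)
vs In/x: Lee plays In → (5, 1)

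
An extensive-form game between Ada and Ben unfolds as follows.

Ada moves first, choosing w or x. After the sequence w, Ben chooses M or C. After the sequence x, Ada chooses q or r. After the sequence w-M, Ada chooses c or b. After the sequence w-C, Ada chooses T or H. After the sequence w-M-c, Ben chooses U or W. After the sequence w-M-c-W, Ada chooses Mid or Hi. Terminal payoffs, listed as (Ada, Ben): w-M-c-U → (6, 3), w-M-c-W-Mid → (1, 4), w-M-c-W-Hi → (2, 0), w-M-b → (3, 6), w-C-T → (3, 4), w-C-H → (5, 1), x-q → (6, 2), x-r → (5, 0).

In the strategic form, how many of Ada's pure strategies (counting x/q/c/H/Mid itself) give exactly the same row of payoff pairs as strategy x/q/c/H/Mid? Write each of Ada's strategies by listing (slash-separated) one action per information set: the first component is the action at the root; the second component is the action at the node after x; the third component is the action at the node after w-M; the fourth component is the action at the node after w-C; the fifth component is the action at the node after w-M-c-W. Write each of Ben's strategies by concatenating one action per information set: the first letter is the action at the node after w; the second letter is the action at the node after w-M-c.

Row for x/q/c/H/Mid (columns MU, MW, CU, CW): (6,2) (6,2) (6,2) (6,2).
Under x/q/c/H/Mid, Ada's choice at the node after w-M and at the node after w-C and at the node after w-M-c-W can never be reached regardless of what Ben does, so varying those choices leaves every outcome unchanged.
Holding the reachable choices fixed and varying the unreachable ones freely already gives 2 × 2 × 2 = 8 equivalent strategies.
No other strategy reproduces this row, so those 8 are the full class: x/q/c/T/Mid, x/q/c/T/Hi, x/q/c/H/Mid, x/q/c/H/Hi, x/q/b/T/Mid, x/q/b/T/Hi, x/q/b/H/Mid, x/q/b/H/Hi.

8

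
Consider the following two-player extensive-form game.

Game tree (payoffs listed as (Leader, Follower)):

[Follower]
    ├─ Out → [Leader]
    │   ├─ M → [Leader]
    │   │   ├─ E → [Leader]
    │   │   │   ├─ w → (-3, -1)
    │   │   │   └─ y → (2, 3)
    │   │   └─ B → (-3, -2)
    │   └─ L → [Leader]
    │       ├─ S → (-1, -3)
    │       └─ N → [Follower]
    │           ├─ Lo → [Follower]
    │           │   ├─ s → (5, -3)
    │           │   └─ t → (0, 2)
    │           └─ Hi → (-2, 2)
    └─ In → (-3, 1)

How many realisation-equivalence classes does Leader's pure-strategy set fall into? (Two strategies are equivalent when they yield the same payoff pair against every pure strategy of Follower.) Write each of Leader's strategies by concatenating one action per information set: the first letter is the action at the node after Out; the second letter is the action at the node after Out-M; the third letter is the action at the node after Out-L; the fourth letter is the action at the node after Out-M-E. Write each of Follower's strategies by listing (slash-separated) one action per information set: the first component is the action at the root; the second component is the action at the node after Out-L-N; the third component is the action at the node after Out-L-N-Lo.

Leader has 16 pure strategies: MESw, MESy, MENw, MENy, MBSw, MBSy, MBNw, MBNy, LESw, LESy, LENw, LENy, LBSw, LBSy, LBNw, LBNy. Columns: Out/Lo/s, Out/Lo/t, Out/Hi/s, Out/Hi/t, In/Lo/s, In/Lo/t, In/Hi/s, In/Hi/t.
{MESw, MENw} → row (-3,-1) (-3,-1) (-3,-1) (-3,-1) (-3,1) (-3,1) (-3,1) (-3,1)
{MESy, MENy} → row (2,3) (2,3) (2,3) (2,3) (-3,1) (-3,1) (-3,1) (-3,1)
{MBSw, MBSy, MBNw, MBNy} → row (-3,-2) (-3,-2) (-3,-2) (-3,-2) (-3,1) (-3,1) (-3,1) (-3,1)
{LESw, LESy, LBSw, LBSy} → row (-1,-3) (-1,-3) (-1,-3) (-1,-3) (-3,1) (-3,1) (-3,1) (-3,1)
{LENw, LENy, LBNw, LBNy} → row (5,-3) (0,2) (-2,2) (-2,2) (-3,1) (-3,1) (-3,1) (-3,1)
That's 5 distinct rows out of 16 strategies.

5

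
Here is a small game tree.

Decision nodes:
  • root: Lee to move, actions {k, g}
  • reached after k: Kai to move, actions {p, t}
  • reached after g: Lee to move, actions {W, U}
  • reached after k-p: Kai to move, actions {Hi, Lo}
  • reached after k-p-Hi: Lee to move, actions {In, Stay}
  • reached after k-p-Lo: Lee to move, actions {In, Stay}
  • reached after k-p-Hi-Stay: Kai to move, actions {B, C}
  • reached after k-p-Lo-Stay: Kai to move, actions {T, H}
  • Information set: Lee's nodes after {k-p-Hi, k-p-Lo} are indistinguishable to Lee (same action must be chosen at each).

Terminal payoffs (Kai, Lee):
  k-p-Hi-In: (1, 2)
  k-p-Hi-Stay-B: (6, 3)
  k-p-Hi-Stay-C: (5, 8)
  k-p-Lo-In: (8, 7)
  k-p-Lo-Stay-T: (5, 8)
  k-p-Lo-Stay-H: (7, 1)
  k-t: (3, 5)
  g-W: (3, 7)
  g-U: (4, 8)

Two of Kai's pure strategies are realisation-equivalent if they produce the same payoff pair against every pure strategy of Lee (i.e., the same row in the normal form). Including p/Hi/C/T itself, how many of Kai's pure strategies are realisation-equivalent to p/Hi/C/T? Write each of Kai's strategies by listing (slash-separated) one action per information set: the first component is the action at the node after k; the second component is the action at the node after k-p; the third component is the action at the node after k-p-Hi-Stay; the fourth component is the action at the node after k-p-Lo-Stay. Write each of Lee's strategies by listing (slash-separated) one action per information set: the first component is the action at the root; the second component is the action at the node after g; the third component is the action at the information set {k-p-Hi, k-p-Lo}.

Row for p/Hi/C/T (columns k/W/In, k/W/Stay, k/U/In, k/U/Stay, g/W/In, g/W/Stay, g/U/In, g/U/Stay): (1,2) (5,8) (1,2) (5,8) (3,7) (3,7) (4,8) (4,8).
Under p/Hi/C/T, Kai's choice at the node after k-p-Lo-Stay can never be reached regardless of what Lee does, so varying those choices leaves every outcome unchanged.
Holding the reachable choices fixed and varying the unreachable one freely already gives 2 equivalent strategies.
No other strategy reproduces this row, so those 2 are the full class: p/Hi/C/T, p/Hi/C/H.

2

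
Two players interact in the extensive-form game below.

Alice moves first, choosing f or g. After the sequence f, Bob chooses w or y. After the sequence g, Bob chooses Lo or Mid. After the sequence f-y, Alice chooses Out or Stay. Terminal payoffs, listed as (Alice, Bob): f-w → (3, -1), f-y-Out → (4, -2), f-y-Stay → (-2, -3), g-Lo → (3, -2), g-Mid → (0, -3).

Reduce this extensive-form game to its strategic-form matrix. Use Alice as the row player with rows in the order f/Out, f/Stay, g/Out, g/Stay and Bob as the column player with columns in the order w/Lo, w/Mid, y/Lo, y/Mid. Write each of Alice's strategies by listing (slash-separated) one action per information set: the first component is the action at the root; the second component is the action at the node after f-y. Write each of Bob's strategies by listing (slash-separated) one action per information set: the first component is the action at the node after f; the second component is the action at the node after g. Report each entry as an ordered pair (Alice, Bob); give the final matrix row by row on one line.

f/Out: (3,-1) (3,-1) (4,-2) (4,-2) | f/Stay: (3,-1) (3,-1) (-2,-3) (-2,-3) | g/Out: (3,-2) (0,-3) (3,-2) (0,-3) | g/Stay: (3,-2) (0,-3) (3,-2) (0,-3)

Row f/Out: w/Lo→(3,-1), w/Mid→(3,-1), y/Lo→(4,-2), y/Mid→(4,-2)
Row f/Stay: w/Lo→(3,-1), w/Mid→(3,-1), y/Lo→(-2,-3), y/Mid→(-2,-3)
Row g/Out: w/Lo→(3,-2), w/Mid→(0,-3), y/Lo→(3,-2), y/Mid→(0,-3)
Row g/Stay: w/Lo→(3,-2), w/Mid→(0,-3), y/Lo→(3,-2), y/Mid→(0,-3)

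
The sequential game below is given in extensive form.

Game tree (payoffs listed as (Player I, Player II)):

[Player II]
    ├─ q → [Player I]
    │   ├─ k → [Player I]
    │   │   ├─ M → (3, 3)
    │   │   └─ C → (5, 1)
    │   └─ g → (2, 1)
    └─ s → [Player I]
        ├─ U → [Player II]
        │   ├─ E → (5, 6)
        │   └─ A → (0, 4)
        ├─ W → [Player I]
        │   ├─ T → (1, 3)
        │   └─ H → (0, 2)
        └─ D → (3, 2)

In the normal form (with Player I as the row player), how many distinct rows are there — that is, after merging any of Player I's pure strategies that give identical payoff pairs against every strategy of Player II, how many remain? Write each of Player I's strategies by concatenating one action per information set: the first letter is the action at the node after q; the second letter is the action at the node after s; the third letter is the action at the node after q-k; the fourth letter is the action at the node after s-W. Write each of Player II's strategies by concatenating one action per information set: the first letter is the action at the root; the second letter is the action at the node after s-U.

Player I has 24 pure strategies: kUMT, kUMH, kUCT, kUCH, kWMT, kWMH, kWCT, kWCH, kDMT, kDMH, kDCT, kDCH, gUMT, gUMH, gUCT, gUCH, gWMT, gWMH, gWCT, gWCH, gDMT, gDMH, gDCT, gDCH. Columns: qE, qA, sE, sA.
{kUMT, kUMH} → row (3,3) (3,3) (5,6) (0,4)
{kUCT, kUCH} → row (5,1) (5,1) (5,6) (0,4)
{kWMT} → row (3,3) (3,3) (1,3) (1,3)
{kWMH} → row (3,3) (3,3) (0,2) (0,2)
{kWCT} → row (5,1) (5,1) (1,3) (1,3)
{kWCH} → row (5,1) (5,1) (0,2) (0,2)
{kDMT, kDMH} → row (3,3) (3,3) (3,2) (3,2)
{kDCT, kDCH} → row (5,1) (5,1) (3,2) (3,2)
{gUMT, gUMH, gUCT, gUCH} → row (2,1) (2,1) (5,6) (0,4)
{gWMT, gWCT} → row (2,1) (2,1) (1,3) (1,3)
{gWMH, gWCH} → row (2,1) (2,1) (0,2) (0,2)
{gDMT, gDMH, gDCT, gDCH} → row (2,1) (2,1) (3,2) (3,2)
That's 12 distinct rows out of 24 strategies.

12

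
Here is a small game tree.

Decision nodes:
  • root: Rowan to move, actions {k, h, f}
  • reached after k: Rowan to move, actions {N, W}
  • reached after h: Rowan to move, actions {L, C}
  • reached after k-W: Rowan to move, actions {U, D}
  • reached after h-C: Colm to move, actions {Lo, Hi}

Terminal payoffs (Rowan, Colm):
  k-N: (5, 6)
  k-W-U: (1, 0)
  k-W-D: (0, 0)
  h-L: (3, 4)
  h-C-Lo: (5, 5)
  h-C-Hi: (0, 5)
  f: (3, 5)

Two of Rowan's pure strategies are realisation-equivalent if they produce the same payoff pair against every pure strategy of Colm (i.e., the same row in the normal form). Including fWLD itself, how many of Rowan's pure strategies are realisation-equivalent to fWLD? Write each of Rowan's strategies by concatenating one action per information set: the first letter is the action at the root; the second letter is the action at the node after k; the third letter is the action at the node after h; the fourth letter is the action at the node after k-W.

8

Row for fWLD (columns Lo, Hi): (3,5) (3,5).
Under fWLD, Rowan's choice at the node after k and at the node after h and at the node after k-W can never be reached regardless of what Colm does, so varying those choices leaves every outcome unchanged.
Holding the reachable choices fixed and varying the unreachable ones freely already gives 2 × 2 × 2 = 8 equivalent strategies.
No other strategy reproduces this row, so those 8 are the full class: fNLU, fNLD, fNCU, fNCD, fWLU, fWLD, fWCU, fWCD.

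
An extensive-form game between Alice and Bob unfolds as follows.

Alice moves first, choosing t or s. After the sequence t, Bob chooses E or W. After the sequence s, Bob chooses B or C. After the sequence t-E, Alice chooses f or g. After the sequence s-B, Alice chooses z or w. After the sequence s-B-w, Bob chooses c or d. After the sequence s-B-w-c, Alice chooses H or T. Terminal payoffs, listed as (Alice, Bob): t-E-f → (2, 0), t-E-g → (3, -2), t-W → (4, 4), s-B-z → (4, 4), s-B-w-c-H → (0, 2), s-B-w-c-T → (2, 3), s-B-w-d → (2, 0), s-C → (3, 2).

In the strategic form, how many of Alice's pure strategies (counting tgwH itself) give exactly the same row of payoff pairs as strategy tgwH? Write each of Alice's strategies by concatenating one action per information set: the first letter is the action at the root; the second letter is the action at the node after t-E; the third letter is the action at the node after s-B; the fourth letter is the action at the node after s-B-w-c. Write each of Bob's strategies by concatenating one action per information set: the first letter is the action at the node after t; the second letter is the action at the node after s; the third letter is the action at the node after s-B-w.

4

Row for tgwH (columns EBc, EBd, ECc, ECd, WBc, WBd, WCc, WCd): (3,-2) (3,-2) (3,-2) (3,-2) (4,4) (4,4) (4,4) (4,4).
Under tgwH, Alice's choice at the node after s-B and at the node after s-B-w-c can never be reached regardless of what Bob does, so varying those choices leaves every outcome unchanged.
Holding the reachable choices fixed and varying the unreachable ones freely already gives 2 × 2 = 4 equivalent strategies.
No other strategy reproduces this row, so those 4 are the full class: tgzH, tgzT, tgwH, tgwT.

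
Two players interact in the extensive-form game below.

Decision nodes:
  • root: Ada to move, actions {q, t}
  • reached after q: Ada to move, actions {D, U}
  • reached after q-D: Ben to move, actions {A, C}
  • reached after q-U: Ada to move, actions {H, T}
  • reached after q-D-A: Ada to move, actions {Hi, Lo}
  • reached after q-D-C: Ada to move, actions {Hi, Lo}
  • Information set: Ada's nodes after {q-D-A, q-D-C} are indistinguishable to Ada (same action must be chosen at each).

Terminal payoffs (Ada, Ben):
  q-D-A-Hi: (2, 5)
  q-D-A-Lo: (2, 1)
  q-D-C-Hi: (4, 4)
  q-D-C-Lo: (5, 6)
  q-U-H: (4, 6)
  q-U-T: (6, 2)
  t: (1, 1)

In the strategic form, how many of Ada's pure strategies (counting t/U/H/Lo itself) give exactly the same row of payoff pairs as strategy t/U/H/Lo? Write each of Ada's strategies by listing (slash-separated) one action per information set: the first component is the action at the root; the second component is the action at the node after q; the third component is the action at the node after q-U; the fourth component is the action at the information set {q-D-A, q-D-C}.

8

Row for t/U/H/Lo (columns A, C): (1,1) (1,1).
Under t/U/H/Lo, Ada's choice at the node after q and at the node after q-U and at the information set {q-D-A, q-D-C} can never be reached regardless of what Ben does, so varying those choices leaves every outcome unchanged.
Holding the reachable choices fixed and varying the unreachable ones freely already gives 2 × 2 × 2 = 8 equivalent strategies.
No other strategy reproduces this row, so those 8 are the full class: t/D/H/Hi, t/D/H/Lo, t/D/T/Hi, t/D/T/Lo, t/U/H/Hi, t/U/H/Lo, t/U/T/Hi, t/U/T/Lo.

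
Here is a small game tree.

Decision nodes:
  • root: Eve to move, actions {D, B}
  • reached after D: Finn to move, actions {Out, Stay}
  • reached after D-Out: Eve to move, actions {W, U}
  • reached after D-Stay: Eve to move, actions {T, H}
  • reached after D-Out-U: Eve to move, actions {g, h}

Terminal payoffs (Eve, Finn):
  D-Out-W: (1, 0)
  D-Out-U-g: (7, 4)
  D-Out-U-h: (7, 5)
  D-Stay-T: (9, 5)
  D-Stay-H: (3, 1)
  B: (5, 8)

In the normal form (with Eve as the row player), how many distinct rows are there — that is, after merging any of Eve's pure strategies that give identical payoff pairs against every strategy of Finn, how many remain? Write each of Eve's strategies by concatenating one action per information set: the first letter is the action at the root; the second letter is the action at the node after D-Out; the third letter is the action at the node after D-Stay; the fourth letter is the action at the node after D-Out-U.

7

Eve has 16 pure strategies: DWTg, DWTh, DWHg, DWHh, DUTg, DUTh, DUHg, DUHh, BWTg, BWTh, BWHg, BWHh, BUTg, BUTh, BUHg, BUHh. Columns: Out, Stay.
{DWTg, DWTh} → row (1,0) (9,5)
{DWHg, DWHh} → row (1,0) (3,1)
{DUTg} → row (7,4) (9,5)
{DUTh} → row (7,5) (9,5)
{DUHg} → row (7,4) (3,1)
{DUHh} → row (7,5) (3,1)
{BWTg, BWTh, BWHg, BWHh, BUTg, BUTh, BUHg, BUHh} → row (5,8) (5,8)
That's 7 distinct rows out of 16 strategies.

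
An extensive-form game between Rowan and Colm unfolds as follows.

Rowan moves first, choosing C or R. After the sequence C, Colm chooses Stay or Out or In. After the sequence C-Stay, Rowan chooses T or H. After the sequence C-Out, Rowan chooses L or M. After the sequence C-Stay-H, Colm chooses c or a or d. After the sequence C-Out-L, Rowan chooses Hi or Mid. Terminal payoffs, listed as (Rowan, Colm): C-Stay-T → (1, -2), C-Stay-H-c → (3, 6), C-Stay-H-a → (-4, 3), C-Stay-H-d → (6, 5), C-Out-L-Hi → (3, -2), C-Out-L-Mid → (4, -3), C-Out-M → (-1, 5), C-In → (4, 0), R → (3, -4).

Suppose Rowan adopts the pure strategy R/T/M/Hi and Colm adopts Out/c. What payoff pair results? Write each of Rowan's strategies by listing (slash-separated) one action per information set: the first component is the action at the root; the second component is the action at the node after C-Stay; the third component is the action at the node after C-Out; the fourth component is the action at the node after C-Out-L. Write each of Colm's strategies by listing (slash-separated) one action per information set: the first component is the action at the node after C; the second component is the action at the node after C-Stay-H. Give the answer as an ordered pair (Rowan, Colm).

(3, -4)

Trace the play path from the root:
  Rowan plays R
→ terminal payoff (3, -4).
(Rowan's choice at the node after C-Stay is never reached on this path, so it doesn't affect the outcome.)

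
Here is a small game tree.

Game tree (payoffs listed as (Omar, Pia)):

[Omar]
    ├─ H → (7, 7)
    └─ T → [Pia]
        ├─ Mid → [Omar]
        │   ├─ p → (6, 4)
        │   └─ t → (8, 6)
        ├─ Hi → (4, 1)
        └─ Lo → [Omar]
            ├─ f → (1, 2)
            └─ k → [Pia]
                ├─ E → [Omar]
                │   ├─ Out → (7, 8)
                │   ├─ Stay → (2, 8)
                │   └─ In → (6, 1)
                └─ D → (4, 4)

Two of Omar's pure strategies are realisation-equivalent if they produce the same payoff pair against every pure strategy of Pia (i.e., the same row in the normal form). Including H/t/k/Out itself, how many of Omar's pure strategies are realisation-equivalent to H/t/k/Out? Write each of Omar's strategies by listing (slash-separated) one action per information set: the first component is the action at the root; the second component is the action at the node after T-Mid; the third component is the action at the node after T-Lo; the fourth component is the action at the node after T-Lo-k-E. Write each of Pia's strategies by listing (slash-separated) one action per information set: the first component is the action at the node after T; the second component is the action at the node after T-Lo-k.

12

Row for H/t/k/Out (columns Mid/E, Mid/D, Hi/E, Hi/D, Lo/E, Lo/D): (7,7) (7,7) (7,7) (7,7) (7,7) (7,7).
Under H/t/k/Out, Omar's choice at the node after T-Mid and at the node after T-Lo and at the node after T-Lo-k-E can never be reached regardless of what Pia does, so varying those choices leaves every outcome unchanged.
Holding the reachable choices fixed and varying the unreachable ones freely already gives 2 × 2 × 3 = 12 equivalent strategies.
No other strategy reproduces this row, so those 12 are the full class: H/p/f/Out, H/p/f/Stay, H/p/f/In, H/p/k/Out, H/p/k/Stay, H/p/k/In, H/t/f/Out, H/t/f/Stay, H/t/f/In, H/t/k/Out, H/t/k/Stay, H/t/k/In.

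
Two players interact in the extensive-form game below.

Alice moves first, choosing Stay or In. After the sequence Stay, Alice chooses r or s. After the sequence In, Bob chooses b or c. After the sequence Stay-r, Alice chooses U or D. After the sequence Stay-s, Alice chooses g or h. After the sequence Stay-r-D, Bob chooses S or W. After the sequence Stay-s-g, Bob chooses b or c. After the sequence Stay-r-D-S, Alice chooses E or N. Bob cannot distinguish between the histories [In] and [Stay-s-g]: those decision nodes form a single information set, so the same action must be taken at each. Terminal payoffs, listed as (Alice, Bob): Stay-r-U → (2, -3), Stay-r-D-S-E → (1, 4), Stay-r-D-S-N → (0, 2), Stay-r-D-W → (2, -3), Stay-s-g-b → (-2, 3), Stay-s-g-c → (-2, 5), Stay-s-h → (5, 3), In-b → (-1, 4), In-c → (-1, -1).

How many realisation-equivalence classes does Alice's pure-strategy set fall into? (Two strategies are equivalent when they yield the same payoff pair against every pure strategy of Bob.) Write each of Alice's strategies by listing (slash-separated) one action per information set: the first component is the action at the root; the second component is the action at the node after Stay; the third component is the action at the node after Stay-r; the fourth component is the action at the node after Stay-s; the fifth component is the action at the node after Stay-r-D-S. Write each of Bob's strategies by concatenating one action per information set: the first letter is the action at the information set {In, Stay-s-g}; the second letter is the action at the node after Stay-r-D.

6

Alice has 32 pure strategies: Stay/r/U/g/E, Stay/r/U/g/N, Stay/r/U/h/E, Stay/r/U/h/N, Stay/r/D/g/E, Stay/r/D/g/N, Stay/r/D/h/E, Stay/r/D/h/N, Stay/s/U/g/E, Stay/s/U/g/N, Stay/s/U/h/E, Stay/s/U/h/N, Stay/s/D/g/E, Stay/s/D/g/N, Stay/s/D/h/E, Stay/s/D/h/N, In/r/U/g/E, In/r/U/g/N, In/r/U/h/E, In/r/U/h/N, In/r/D/g/E, In/r/D/g/N, In/r/D/h/E, In/r/D/h/N, In/s/U/g/E, In/s/U/g/N, In/s/U/h/E, In/s/U/h/N, In/s/D/g/E, In/s/D/g/N, In/s/D/h/E, In/s/D/h/N. Columns: bS, bW, cS, cW.
{Stay/r/U/g/E, Stay/r/U/g/N, Stay/r/U/h/E, Stay/r/U/h/N} → row (2,-3) (2,-3) (2,-3) (2,-3)
{Stay/r/D/g/E, Stay/r/D/h/E} → row (1,4) (2,-3) (1,4) (2,-3)
{Stay/r/D/g/N, Stay/r/D/h/N} → row (0,2) (2,-3) (0,2) (2,-3)
{Stay/s/U/g/E, Stay/s/U/g/N, Stay/s/D/g/E, Stay/s/D/g/N} → row (-2,3) (-2,3) (-2,5) (-2,5)
{Stay/s/U/h/E, Stay/s/U/h/N, Stay/s/D/h/E, Stay/s/D/h/N} → row (5,3) (5,3) (5,3) (5,3)
{In/r/U/g/E, In/r/U/g/N, In/r/U/h/E, In/r/U/h/N, In/r/D/g/E, In/r/D/g/N, In/r/D/h/E, In/r/D/h/N, In/s/U/g/E, In/s/U/g/N, In/s/U/h/E, In/s/U/h/N, In/s/D/g/E, In/s/D/g/N, In/s/D/h/E, In/s/D/h/N} → row (-1,4) (-1,4) (-1,-1) (-1,-1)
That's 6 distinct rows out of 32 strategies.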